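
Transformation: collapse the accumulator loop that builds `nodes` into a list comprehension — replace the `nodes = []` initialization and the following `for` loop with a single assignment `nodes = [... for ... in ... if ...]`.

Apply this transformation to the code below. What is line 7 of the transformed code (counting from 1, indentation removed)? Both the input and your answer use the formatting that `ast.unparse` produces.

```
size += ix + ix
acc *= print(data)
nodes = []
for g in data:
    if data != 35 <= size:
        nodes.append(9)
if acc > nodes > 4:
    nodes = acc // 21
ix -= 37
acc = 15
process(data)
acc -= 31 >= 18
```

acc = 15

Transformed code:
size += ix + ix
acc *= print(data)
nodes = [9 for g in data if data != 35 <= size]
if acc > nodes > 4:
    nodes = acc // 21
ix -= 37
acc = 15
process(data)
acc -= 31 >= 18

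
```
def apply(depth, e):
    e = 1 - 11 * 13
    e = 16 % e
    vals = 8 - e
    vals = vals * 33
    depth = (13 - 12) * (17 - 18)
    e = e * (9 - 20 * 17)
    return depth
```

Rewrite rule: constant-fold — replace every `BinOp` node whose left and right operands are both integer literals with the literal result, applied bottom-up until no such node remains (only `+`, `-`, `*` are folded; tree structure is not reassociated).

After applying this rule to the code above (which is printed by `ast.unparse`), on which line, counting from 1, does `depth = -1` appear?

Transformed code:
def apply(depth, e):
    e = -142
    e = 16 % e
    vals = 8 - e
    vals = vals * 33
    depth = -1
    e = e * -331
    return depth

6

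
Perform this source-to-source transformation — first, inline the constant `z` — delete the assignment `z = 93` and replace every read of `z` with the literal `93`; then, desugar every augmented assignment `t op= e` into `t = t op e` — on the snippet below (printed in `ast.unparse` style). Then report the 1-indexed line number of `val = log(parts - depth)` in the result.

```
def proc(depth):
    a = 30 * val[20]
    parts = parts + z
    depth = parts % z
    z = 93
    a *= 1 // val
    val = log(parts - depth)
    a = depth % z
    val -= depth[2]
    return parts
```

6

Transformed code:
def proc(depth):
    a = 30 * val[20]
    parts = parts + 93
    depth = parts % 93
    a = a * (1 // val)
    val = log(parts - depth)
    a = depth % 93
    val = val - depth[2]
    return parts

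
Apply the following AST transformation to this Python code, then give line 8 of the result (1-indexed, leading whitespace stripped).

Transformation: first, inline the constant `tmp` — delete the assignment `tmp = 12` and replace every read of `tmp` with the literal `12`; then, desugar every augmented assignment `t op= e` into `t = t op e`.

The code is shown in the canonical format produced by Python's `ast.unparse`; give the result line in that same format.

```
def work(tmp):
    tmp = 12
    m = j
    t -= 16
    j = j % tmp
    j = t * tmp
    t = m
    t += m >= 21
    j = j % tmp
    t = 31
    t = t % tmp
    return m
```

j = j % 12

Transformed code:
def work(tmp):
    m = j
    t = t - 16
    j = j % 12
    j = t * 12
    t = m
    t = t + (m >= 21)
    j = j % 12
    t = 31
    t = t % 12
    return m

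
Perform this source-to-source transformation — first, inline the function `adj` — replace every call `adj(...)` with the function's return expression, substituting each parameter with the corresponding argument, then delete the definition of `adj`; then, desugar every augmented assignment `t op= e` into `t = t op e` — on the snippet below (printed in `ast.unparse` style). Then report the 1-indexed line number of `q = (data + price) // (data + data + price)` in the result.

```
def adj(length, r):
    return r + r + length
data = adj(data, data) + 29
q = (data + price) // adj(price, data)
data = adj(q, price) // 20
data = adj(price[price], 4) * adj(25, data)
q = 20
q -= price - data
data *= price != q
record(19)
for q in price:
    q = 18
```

2

Transformed code:
data = data + data + data + 29
q = (data + price) // (data + data + price)
data = (price + price + q) // 20
data = (4 + 4 + price[price]) * (data + data + 25)
q = 20
q = q - (price - data)
data = data * (price != q)
record(19)
for q in price:
    q = 18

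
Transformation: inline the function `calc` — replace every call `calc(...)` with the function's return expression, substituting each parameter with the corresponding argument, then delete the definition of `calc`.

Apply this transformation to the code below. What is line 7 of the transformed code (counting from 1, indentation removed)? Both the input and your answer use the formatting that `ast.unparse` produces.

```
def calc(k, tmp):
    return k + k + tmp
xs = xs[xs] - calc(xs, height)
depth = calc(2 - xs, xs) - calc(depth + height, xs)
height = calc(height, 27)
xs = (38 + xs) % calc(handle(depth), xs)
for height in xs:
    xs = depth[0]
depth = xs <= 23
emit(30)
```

Transformed code:
xs = xs[xs] - (xs + xs + height)
depth = 2 - xs + (2 - xs) + xs - (depth + height + (depth + height) + xs)
height = height + height + 27
xs = (38 + xs) % (handle(depth) + handle(depth) + xs)
for height in xs:
    xs = depth[0]
depth = xs <= 23
emit(30)

depth = xs <= 23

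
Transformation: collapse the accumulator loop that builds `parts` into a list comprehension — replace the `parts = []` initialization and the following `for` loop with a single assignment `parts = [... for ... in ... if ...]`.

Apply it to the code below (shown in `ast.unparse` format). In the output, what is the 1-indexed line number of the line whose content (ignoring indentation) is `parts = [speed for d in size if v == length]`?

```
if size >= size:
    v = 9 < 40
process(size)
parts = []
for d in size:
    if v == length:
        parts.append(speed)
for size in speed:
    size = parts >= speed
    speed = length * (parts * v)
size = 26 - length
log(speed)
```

4

Transformed code:
if size >= size:
    v = 9 < 40
process(size)
parts = [speed for d in size if v == length]
for size in speed:
    size = parts >= speed
    speed = length * (parts * v)
size = 26 - length
log(speed)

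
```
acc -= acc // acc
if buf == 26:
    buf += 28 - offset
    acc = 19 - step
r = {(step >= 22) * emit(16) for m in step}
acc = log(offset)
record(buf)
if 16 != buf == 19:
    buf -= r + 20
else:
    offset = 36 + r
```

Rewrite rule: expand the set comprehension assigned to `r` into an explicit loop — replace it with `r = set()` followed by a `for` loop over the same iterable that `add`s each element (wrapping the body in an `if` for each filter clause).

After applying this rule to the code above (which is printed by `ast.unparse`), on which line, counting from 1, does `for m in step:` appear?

6

Transformed code:
acc -= acc // acc
if buf == 26:
    buf += 28 - offset
    acc = 19 - step
r = set()
for m in step:
    r.add((step >= 22) * emit(16))
acc = log(offset)
record(buf)
if 16 != buf == 19:
    buf -= r + 20
else:
    offset = 36 + r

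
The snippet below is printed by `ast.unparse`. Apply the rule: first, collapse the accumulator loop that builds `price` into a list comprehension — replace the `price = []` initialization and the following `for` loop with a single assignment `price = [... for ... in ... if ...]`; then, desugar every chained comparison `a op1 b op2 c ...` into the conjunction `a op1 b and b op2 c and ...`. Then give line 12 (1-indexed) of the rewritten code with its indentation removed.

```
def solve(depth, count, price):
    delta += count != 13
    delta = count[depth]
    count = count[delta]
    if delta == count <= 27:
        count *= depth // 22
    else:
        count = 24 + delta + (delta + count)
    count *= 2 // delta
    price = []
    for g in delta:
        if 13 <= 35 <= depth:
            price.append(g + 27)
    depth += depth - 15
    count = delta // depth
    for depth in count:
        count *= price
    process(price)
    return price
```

count = delta // depth

Transformed code:
def solve(depth, count, price):
    delta += count != 13
    delta = count[depth]
    count = count[delta]
    if delta == count and count <= 27:
        count *= depth // 22
    else:
        count = 24 + delta + (delta + count)
    count *= 2 // delta
    price = [g + 27 for g in delta if 13 <= 35 and 35 <= depth]
    depth += depth - 15
    count = delta // depth
    for depth in count:
        count *= price
    process(price)
    return price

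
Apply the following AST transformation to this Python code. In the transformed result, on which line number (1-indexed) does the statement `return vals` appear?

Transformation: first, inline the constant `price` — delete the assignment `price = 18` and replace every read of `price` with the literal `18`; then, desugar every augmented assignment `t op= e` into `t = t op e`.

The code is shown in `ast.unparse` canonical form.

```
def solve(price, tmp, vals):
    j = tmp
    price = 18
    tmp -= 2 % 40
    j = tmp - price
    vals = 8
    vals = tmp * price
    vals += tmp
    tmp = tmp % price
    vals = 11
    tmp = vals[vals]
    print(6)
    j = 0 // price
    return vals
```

13

Transformed code:
def solve(price, tmp, vals):
    j = tmp
    tmp = tmp - 2 % 40
    j = tmp - 18
    vals = 8
    vals = tmp * 18
    vals = vals + tmp
    tmp = tmp % 18
    vals = 11
    tmp = vals[vals]
    print(6)
    j = 0 // 18
    return vals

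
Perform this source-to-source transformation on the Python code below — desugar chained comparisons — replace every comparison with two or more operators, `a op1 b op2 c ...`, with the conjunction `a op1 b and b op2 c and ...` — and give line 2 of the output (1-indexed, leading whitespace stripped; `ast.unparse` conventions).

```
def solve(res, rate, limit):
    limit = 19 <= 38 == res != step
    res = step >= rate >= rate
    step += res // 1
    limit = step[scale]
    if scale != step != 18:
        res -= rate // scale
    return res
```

Transformed code:
def solve(res, rate, limit):
    limit = 19 <= 38 and 38 == res and (res != step)
    res = step >= rate and rate >= rate
    step += res // 1
    limit = step[scale]
    if scale != step and step != 18:
        res -= rate // scale
    return res

limit = 19 <= 38 and 38 == res and (res != step)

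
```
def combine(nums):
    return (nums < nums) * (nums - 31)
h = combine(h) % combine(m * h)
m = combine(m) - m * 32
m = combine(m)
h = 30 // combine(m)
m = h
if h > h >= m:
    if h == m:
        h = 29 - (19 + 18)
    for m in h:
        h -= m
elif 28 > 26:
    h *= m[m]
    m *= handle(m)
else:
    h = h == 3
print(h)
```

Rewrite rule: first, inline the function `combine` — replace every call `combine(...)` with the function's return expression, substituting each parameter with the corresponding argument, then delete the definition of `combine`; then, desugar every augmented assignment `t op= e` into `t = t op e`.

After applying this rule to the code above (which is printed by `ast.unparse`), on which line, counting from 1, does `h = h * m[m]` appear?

12

Transformed code:
h = (h < h) * (h - 31) % ((m * h < m * h) * (m * h - 31))
m = (m < m) * (m - 31) - m * 32
m = (m < m) * (m - 31)
h = 30 // ((m < m) * (m - 31))
m = h
if h > h >= m:
    if h == m:
        h = 29 - (19 + 18)
    for m in h:
        h = h - m
elif 28 > 26:
    h = h * m[m]
    m = m * handle(m)
else:
    h = h == 3
print(h)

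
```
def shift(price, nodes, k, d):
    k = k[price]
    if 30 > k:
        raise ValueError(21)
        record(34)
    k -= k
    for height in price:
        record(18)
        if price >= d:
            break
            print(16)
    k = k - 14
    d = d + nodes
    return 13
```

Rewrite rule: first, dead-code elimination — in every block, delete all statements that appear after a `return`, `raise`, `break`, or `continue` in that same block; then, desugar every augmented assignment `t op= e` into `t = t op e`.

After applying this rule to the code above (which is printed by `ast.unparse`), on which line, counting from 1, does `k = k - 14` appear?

Transformed code:
def shift(price, nodes, k, d):
    k = k[price]
    if 30 > k:
        raise ValueError(21)
    k = k - k
    for height in price:
        record(18)
        if price >= d:
            break
    k = k - 14
    d = d + nodes
    return 13

10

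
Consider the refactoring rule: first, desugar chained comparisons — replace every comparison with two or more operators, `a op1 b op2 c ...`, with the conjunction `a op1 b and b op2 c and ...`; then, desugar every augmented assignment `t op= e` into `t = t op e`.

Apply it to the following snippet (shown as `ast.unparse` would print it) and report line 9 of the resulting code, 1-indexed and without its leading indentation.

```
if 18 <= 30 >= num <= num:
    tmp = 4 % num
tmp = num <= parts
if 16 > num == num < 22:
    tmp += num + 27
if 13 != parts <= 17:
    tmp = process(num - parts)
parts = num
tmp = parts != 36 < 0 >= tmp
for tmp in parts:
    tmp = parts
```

tmp = parts != 36 and 36 < 0 and (0 >= tmp)

Transformed code:
if 18 <= 30 and 30 >= num and (num <= num):
    tmp = 4 % num
tmp = num <= parts
if 16 > num and num == num and (num < 22):
    tmp = tmp + (num + 27)
if 13 != parts and parts <= 17:
    tmp = process(num - parts)
parts = num
tmp = parts != 36 and 36 < 0 and (0 >= tmp)
for tmp in parts:
    tmp = parts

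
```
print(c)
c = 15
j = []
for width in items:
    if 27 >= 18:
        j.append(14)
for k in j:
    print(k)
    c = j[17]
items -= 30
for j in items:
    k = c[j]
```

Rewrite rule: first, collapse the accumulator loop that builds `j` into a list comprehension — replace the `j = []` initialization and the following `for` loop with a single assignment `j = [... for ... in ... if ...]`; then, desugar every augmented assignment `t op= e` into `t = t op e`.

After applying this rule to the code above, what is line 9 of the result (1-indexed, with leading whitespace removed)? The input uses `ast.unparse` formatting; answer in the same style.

k = c[j]

Transformed code:
print(c)
c = 15
j = [14 for width in items if 27 >= 18]
for k in j:
    print(k)
    c = j[17]
items = items - 30
for j in items:
    k = c[j]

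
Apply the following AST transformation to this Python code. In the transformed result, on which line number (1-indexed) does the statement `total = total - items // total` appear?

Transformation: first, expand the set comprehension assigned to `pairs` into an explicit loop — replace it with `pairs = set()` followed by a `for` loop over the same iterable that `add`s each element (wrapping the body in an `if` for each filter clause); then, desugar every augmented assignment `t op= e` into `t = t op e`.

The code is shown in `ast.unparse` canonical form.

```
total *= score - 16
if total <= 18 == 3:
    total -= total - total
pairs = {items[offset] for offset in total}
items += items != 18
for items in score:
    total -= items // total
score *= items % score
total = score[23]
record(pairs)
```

Transformed code:
total = total * (score - 16)
if total <= 18 == 3:
    total = total - (total - total)
pairs = set()
for offset in total:
    pairs.add(items[offset])
items = items + (items != 18)
for items in score:
    total = total - items // total
score = score * (items % score)
total = score[23]
record(pairs)

9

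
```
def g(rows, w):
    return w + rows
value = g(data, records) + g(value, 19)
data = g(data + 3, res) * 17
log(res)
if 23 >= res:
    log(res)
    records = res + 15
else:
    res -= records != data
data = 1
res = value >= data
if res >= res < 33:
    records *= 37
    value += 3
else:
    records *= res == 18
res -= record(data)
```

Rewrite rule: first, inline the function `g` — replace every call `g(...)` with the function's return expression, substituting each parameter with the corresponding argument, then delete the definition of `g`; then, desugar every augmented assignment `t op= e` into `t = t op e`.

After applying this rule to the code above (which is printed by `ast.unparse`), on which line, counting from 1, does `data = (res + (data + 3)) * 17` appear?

Transformed code:
value = records + data + (19 + value)
data = (res + (data + 3)) * 17
log(res)
if 23 >= res:
    log(res)
    records = res + 15
else:
    res = res - (records != data)
data = 1
res = value >= data
if res >= res < 33:
    records = records * 37
    value = value + 3
else:
    records = records * (res == 18)
res = res - record(data)

2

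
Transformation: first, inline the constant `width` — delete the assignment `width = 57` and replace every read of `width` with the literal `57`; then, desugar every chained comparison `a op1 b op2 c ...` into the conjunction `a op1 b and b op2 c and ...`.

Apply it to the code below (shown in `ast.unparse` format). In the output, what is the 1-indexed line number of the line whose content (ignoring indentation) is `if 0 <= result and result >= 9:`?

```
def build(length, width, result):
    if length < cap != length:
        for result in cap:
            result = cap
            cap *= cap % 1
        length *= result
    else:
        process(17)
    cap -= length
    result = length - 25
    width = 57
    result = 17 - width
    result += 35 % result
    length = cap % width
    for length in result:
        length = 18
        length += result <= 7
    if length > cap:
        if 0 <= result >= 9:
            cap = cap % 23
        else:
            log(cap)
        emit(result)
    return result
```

18

Transformed code:
def build(length, width, result):
    if length < cap and cap != length:
        for result in cap:
            result = cap
            cap *= cap % 1
        length *= result
    else:
        process(17)
    cap -= length
    result = length - 25
    result = 17 - 57
    result += 35 % result
    length = cap % 57
    for length in result:
        length = 18
        length += result <= 7
    if length > cap:
        if 0 <= result and result >= 9:
            cap = cap % 23
        else:
            log(cap)
        emit(result)
    return result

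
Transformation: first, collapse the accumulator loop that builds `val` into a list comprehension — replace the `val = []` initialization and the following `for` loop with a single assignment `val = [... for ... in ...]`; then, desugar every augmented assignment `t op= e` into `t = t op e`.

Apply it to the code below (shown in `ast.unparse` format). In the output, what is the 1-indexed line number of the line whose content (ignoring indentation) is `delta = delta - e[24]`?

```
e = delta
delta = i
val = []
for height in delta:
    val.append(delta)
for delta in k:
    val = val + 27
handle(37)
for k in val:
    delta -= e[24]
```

Transformed code:
e = delta
delta = i
val = [delta for height in delta]
for delta in k:
    val = val + 27
handle(37)
for k in val:
    delta = delta - e[24]

8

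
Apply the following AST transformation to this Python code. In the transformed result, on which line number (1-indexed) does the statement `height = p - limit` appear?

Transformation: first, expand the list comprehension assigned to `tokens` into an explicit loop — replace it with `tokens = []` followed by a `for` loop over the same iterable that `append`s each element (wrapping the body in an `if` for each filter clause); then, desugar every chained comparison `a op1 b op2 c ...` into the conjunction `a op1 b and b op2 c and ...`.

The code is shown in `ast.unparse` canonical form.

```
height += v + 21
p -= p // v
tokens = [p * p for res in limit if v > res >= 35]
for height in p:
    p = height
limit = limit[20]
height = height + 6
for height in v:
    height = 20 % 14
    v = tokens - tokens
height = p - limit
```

14

Transformed code:
height += v + 21
p -= p // v
tokens = []
for res in limit:
    if v > res and res >= 35:
        tokens.append(p * p)
for height in p:
    p = height
limit = limit[20]
height = height + 6
for height in v:
    height = 20 % 14
    v = tokens - tokens
height = p - limit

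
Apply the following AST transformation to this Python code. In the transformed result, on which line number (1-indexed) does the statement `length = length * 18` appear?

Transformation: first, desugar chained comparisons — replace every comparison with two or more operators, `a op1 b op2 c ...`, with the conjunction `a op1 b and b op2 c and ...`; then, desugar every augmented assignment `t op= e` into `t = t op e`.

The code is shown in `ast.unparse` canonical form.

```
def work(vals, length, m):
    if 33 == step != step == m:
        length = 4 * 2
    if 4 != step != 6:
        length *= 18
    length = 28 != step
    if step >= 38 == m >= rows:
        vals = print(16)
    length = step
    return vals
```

Transformed code:
def work(vals, length, m):
    if 33 == step and step != step and (step == m):
        length = 4 * 2
    if 4 != step and step != 6:
        length = length * 18
    length = 28 != step
    if step >= 38 and 38 == m and (m >= rows):
        vals = print(16)
    length = step
    return vals

5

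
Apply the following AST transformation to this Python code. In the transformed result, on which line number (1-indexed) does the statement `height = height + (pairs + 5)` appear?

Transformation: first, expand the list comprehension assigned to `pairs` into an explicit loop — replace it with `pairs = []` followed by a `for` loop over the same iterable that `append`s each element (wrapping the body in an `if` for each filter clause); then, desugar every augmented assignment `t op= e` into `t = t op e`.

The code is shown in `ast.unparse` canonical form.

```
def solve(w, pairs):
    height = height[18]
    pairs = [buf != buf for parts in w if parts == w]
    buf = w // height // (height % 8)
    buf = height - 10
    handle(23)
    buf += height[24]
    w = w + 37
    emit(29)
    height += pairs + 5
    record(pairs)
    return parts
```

13

Transformed code:
def solve(w, pairs):
    height = height[18]
    pairs = []
    for parts in w:
        if parts == w:
            pairs.append(buf != buf)
    buf = w // height // (height % 8)
    buf = height - 10
    handle(23)
    buf = buf + height[24]
    w = w + 37
    emit(29)
    height = height + (pairs + 5)
    record(pairs)
    return parts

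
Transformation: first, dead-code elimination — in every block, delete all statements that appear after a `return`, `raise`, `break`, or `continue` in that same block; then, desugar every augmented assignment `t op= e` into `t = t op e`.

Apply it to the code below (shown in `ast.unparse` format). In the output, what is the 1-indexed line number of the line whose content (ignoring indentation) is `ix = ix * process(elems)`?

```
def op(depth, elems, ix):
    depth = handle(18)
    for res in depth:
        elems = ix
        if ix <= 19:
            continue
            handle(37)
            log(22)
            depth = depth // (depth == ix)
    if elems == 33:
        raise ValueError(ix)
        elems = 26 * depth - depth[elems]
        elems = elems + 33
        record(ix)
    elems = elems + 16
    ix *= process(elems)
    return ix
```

10

Transformed code:
def op(depth, elems, ix):
    depth = handle(18)
    for res in depth:
        elems = ix
        if ix <= 19:
            continue
    if elems == 33:
        raise ValueError(ix)
    elems = elems + 16
    ix = ix * process(elems)
    return ix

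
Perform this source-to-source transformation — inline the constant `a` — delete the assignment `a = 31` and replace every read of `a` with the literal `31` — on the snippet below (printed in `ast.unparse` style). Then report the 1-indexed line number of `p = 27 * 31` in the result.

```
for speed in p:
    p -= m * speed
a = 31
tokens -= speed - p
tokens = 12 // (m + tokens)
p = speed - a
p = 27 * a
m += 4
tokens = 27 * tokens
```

6

Transformed code:
for speed in p:
    p -= m * speed
tokens -= speed - p
tokens = 12 // (m + tokens)
p = speed - 31
p = 27 * 31
m += 4
tokens = 27 * tokens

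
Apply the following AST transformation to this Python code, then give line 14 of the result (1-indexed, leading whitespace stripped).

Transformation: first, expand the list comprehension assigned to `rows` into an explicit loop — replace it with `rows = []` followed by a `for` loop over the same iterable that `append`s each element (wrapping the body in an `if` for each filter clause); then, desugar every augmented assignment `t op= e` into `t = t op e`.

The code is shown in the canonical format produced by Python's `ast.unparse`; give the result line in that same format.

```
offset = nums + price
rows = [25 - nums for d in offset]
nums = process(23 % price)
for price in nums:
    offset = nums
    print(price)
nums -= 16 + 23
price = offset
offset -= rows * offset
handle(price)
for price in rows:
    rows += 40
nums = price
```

Transformed code:
offset = nums + price
rows = []
for d in offset:
    rows.append(25 - nums)
nums = process(23 % price)
for price in nums:
    offset = nums
    print(price)
nums = nums - (16 + 23)
price = offset
offset = offset - rows * offset
handle(price)
for price in rows:
    rows = rows + 40
nums = price

rows = rows + 40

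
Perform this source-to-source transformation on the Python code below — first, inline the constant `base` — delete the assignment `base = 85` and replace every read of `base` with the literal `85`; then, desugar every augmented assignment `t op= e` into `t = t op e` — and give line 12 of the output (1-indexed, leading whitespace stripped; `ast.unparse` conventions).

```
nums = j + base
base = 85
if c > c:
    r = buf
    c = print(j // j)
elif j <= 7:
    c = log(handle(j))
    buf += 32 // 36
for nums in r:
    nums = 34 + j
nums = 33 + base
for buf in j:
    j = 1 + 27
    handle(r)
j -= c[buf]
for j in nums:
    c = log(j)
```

j = 1 + 27

Transformed code:
nums = j + 85
if c > c:
    r = buf
    c = print(j // j)
elif j <= 7:
    c = log(handle(j))
    buf = buf + 32 // 36
for nums in r:
    nums = 34 + j
nums = 33 + 85
for buf in j:
    j = 1 + 27
    handle(r)
j = j - c[buf]
for j in nums:
    c = log(j)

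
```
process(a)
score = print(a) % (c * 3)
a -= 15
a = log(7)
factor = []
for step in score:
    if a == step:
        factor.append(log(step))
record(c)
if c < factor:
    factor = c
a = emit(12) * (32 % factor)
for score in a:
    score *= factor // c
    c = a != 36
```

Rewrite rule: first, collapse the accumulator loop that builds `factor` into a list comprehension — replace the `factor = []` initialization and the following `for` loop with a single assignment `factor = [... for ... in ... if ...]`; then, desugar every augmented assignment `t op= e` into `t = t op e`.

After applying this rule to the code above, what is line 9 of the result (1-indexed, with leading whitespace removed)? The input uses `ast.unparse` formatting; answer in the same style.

Transformed code:
process(a)
score = print(a) % (c * 3)
a = a - 15
a = log(7)
factor = [log(step) for step in score if a == step]
record(c)
if c < factor:
    factor = c
a = emit(12) * (32 % factor)
for score in a:
    score = score * (factor // c)
    c = a != 36

a = emit(12) * (32 % factor)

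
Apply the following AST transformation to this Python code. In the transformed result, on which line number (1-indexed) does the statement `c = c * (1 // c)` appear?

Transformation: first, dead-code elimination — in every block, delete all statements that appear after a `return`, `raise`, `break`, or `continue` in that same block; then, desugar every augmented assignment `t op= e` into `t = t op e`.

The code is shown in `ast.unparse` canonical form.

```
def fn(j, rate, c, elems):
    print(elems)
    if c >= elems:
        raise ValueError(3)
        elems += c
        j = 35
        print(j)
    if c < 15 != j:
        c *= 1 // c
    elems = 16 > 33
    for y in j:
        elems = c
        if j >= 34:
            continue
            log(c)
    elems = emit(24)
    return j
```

6

Transformed code:
def fn(j, rate, c, elems):
    print(elems)
    if c >= elems:
        raise ValueError(3)
    if c < 15 != j:
        c = c * (1 // c)
    elems = 16 > 33
    for y in j:
        elems = c
        if j >= 34:
            continue
    elems = emit(24)
    return j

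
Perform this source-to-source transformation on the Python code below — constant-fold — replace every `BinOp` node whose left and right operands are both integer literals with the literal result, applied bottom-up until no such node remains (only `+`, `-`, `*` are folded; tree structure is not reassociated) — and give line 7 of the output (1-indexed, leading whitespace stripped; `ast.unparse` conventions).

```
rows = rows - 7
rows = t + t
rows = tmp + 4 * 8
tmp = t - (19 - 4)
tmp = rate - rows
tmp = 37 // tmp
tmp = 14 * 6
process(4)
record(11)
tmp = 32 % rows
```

Transformed code:
rows = rows - 7
rows = t + t
rows = tmp + 32
tmp = t - 15
tmp = rate - rows
tmp = 37 // tmp
tmp = 84
process(4)
record(11)
tmp = 32 % rows

tmp = 84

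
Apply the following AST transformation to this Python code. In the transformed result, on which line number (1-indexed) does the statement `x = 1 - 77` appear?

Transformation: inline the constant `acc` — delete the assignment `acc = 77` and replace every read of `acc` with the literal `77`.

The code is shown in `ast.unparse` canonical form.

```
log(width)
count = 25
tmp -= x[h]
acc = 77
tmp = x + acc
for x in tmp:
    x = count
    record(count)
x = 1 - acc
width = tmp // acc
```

Transformed code:
log(width)
count = 25
tmp -= x[h]
tmp = x + 77
for x in tmp:
    x = count
    record(count)
x = 1 - 77
width = tmp // 77

8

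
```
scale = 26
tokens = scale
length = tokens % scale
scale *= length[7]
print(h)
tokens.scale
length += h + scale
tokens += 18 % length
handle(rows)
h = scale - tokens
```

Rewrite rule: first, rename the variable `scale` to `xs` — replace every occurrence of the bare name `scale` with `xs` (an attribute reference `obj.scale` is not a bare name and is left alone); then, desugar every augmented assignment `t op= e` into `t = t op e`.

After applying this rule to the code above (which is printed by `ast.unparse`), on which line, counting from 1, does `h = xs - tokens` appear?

10

Transformed code:
xs = 26
tokens = xs
length = tokens % xs
xs = xs * length[7]
print(h)
tokens.scale
length = length + (h + xs)
tokens = tokens + 18 % length
handle(rows)
h = xs - tokens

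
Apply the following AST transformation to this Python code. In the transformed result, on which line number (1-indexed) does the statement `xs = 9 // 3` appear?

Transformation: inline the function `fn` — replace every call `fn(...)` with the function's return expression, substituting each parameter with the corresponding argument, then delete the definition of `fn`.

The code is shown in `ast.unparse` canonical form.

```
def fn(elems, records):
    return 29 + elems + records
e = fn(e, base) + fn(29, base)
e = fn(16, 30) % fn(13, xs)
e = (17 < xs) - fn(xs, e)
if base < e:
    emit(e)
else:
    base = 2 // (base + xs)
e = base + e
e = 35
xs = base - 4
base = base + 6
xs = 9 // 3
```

12

Transformed code:
e = 29 + e + base + (29 + 29 + base)
e = (29 + 16 + 30) % (29 + 13 + xs)
e = (17 < xs) - (29 + xs + e)
if base < e:
    emit(e)
else:
    base = 2 // (base + xs)
e = base + e
e = 35
xs = base - 4
base = base + 6
xs = 9 // 3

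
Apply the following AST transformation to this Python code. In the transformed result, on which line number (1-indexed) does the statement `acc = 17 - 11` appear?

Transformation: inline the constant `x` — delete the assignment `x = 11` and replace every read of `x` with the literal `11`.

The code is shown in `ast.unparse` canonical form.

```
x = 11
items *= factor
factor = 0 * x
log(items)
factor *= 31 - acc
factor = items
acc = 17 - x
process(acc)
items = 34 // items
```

6

Transformed code:
items *= factor
factor = 0 * 11
log(items)
factor *= 31 - acc
factor = items
acc = 17 - 11
process(acc)
items = 34 // items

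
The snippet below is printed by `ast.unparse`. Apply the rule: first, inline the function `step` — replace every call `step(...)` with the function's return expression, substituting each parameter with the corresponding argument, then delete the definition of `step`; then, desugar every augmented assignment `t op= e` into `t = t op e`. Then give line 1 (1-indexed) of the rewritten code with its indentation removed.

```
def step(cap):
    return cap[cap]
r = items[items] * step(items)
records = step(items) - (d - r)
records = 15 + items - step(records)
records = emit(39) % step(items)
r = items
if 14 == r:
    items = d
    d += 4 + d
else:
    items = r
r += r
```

r = items[items] * items[items]

Transformed code:
r = items[items] * items[items]
records = items[items] - (d - r)
records = 15 + items - records[records]
records = emit(39) % items[items]
r = items
if 14 == r:
    items = d
    d = d + (4 + d)
else:
    items = r
r = r + r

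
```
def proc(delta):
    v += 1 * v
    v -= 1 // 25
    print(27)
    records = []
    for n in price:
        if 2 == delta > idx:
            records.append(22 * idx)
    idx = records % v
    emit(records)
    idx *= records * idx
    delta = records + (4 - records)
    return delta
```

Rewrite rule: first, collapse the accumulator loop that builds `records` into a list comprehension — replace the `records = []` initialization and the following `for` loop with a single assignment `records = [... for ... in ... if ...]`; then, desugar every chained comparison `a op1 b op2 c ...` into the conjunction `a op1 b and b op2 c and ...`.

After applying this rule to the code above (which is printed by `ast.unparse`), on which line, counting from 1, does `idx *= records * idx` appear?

8

Transformed code:
def proc(delta):
    v += 1 * v
    v -= 1 // 25
    print(27)
    records = [22 * idx for n in price if 2 == delta and delta > idx]
    idx = records % v
    emit(records)
    idx *= records * idx
    delta = records + (4 - records)
    return delta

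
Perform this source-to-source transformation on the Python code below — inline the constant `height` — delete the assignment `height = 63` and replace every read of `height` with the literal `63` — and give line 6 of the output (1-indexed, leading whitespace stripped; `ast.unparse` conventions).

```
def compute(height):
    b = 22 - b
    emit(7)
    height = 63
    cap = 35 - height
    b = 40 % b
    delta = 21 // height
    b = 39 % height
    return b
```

delta = 21 // 63

Transformed code:
def compute(height):
    b = 22 - b
    emit(7)
    cap = 35 - 63
    b = 40 % b
    delta = 21 // 63
    b = 39 % 63
    return b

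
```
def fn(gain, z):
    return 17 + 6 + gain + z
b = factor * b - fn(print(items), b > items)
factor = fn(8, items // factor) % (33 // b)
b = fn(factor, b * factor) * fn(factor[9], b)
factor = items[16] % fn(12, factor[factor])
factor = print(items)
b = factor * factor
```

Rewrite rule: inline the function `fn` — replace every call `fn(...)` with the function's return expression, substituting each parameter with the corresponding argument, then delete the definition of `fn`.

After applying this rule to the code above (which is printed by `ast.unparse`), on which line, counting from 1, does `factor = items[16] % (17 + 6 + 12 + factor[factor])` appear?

4

Transformed code:
b = factor * b - (17 + 6 + print(items) + (b > items))
factor = (17 + 6 + 8 + items // factor) % (33 // b)
b = (17 + 6 + factor + b * factor) * (17 + 6 + factor[9] + b)
factor = items[16] % (17 + 6 + 12 + factor[factor])
factor = print(items)
b = factor * factor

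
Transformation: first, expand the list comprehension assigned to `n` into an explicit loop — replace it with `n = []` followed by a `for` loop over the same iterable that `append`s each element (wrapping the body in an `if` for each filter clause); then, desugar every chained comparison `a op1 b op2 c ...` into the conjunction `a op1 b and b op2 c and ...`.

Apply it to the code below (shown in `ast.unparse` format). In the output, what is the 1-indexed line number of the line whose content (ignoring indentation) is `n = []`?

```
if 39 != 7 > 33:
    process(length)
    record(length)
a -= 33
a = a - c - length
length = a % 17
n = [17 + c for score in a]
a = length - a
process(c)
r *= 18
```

Transformed code:
if 39 != 7 and 7 > 33:
    process(length)
    record(length)
a -= 33
a = a - c - length
length = a % 17
n = []
for score in a:
    n.append(17 + c)
a = length - a
process(c)
r *= 18

7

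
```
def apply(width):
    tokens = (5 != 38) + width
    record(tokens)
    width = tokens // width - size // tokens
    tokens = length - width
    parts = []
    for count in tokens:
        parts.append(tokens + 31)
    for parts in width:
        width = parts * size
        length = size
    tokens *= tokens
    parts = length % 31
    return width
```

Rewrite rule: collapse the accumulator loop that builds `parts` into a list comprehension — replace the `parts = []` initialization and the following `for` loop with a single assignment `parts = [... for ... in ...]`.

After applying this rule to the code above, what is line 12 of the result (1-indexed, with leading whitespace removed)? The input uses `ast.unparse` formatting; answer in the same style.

return width

Transformed code:
def apply(width):
    tokens = (5 != 38) + width
    record(tokens)
    width = tokens // width - size // tokens
    tokens = length - width
    parts = [tokens + 31 for count in tokens]
    for parts in width:
        width = parts * size
        length = size
    tokens *= tokens
    parts = length % 31
    return width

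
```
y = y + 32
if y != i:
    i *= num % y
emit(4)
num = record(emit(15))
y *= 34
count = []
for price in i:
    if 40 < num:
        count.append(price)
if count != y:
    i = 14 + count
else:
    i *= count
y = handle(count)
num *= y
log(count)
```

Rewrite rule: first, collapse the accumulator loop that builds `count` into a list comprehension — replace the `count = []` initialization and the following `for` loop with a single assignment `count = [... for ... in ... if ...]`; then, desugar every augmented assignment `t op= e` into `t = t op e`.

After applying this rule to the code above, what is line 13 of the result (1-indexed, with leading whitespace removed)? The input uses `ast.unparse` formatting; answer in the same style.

Transformed code:
y = y + 32
if y != i:
    i = i * (num % y)
emit(4)
num = record(emit(15))
y = y * 34
count = [price for price in i if 40 < num]
if count != y:
    i = 14 + count
else:
    i = i * count
y = handle(count)
num = num * y
log(count)

num = num * y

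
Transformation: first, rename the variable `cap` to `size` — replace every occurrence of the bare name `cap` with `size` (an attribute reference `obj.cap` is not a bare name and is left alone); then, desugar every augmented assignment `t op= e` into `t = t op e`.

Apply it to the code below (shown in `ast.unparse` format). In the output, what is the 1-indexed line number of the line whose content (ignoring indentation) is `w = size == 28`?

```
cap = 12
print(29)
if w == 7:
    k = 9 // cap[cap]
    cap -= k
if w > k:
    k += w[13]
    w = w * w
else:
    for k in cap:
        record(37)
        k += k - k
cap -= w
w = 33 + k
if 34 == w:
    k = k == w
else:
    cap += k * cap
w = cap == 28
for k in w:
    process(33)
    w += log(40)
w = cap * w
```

Transformed code:
size = 12
print(29)
if w == 7:
    k = 9 // size[size]
    size = size - k
if w > k:
    k = k + w[13]
    w = w * w
else:
    for k in size:
        record(37)
        k = k + (k - k)
size = size - w
w = 33 + k
if 34 == w:
    k = k == w
else:
    size = size + k * size
w = size == 28
for k in w:
    process(33)
    w = w + log(40)
w = size * w

19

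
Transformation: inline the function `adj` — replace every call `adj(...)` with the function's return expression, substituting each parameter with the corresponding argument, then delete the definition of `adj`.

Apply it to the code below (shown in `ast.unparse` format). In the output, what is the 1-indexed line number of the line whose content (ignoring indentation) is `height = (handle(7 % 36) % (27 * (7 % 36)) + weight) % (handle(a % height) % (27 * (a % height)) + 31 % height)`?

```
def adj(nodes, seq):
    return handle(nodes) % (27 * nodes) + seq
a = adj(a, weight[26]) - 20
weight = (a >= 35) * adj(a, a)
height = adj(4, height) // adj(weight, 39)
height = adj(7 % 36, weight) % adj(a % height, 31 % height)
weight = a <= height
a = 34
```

Transformed code:
a = handle(a) % (27 * a) + weight[26] - 20
weight = (a >= 35) * (handle(a) % (27 * a) + a)
height = (handle(4) % (27 * 4) + height) // (handle(weight) % (27 * weight) + 39)
height = (handle(7 % 36) % (27 * (7 % 36)) + weight) % (handle(a % height) % (27 * (a % height)) + 31 % height)
weight = a <= height
a = 34

4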